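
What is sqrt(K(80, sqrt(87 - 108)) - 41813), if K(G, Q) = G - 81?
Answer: 3*I*sqrt(4646) ≈ 204.48*I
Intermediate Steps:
K(G, Q) = -81 + G
sqrt(K(80, sqrt(87 - 108)) - 41813) = sqrt((-81 + 80) - 41813) = sqrt(-1 - 41813) = sqrt(-41814) = 3*I*sqrt(4646)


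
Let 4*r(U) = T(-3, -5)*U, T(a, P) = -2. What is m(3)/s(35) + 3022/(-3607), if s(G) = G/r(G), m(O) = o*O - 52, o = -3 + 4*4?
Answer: 40847/7214 ≈ 5.6622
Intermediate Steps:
o = 13 (o = -3 + 16 = 13)
r(U) = -U/2 (r(U) = (-2*U)/4 = -U/2)
m(O) = -52 + 13*O (m(O) = 13*O - 52 = -52 + 13*O)
s(G) = -2 (s(G) = G/((-G/2)) = G*(-2/G) = -2)
m(3)/s(35) + 3022/(-3607) = (-52 + 13*3)/(-2) + 3022/(-3607) = (-52 + 39)*(-½) + 3022*(-1/3607) = -13*(-½) - 3022/3607 = 13/2 - 3022/3607 = 40847/7214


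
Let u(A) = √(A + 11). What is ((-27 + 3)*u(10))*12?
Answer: -288*√21 ≈ -1319.8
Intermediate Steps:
u(A) = √(11 + A)
((-27 + 3)*u(10))*12 = ((-27 + 3)*√(11 + 10))*12 = -24*√21*12 = -288*√21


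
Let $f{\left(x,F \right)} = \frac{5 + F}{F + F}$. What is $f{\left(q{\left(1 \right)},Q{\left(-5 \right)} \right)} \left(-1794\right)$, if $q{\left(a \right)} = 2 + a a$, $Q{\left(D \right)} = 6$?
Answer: $- \frac{3289}{2} \approx -1644.5$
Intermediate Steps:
$q{\left(a \right)} = 2 + a^{2}$
$f{\left(x,F \right)} = \frac{5 + F}{2 F}$
$f{\left(q{\left(1 \right)},Q{\left(-5 \right)} \right)} \left(-1794\right) = \frac{5 + 6}{2 \cdot 6} \left(-1794\right) = \frac{1}{2} \cdot \frac{1}{6} \cdot 11 \left(-1794\right) = \frac{11}{12} \left(-1794\right) = - \frac{3289}{2}$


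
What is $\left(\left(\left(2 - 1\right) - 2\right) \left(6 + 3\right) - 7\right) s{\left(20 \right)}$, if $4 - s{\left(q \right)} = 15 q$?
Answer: $4736$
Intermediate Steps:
$s{\left(q \right)} = 4 - 15 q$
$\left(\left(\left(2 - 1\right) - 2\right) \left(6 + 3\right) - 7\right) s{\left(20 \right)} = \left(\left(\left(2 - 1\right) - 2\right) \left(6 + 3\right) - 7\right) \left(4 - 300\right) = \left(\left(1 - 2\right) 9 - 7\right) \left(4 - 300\right) = \left(\left(-1\right) 9 - 7\right) \left(-296\right) = \left(-9 - 7\right) \left(-296\right) = \left(-16\right) \left(-296\right) = 4736$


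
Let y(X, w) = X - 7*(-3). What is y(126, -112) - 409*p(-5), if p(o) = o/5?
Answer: 556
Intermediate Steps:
p(o) = o/5 (p(o) = o*(1/5) = o/5)
y(X, w) = 21 + X (y(X, w) = X + 21 = 21 + X)
y(126, -112) - 409*p(-5) = (21 + 126) - 409*(-5)/5 = 147 - 409*(-1) = 147 + 409 = 556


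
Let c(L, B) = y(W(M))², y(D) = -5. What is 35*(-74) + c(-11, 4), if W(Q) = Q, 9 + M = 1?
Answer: -2565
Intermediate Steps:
M = -8 (M = -9 + 1 = -8)
c(L, B) = 25 (c(L, B) = (-5)² = 25)
35*(-74) + c(-11, 4) = 35*(-74) + 25 = -2590 + 25 = -2565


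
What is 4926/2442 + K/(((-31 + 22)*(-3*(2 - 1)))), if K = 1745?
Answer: 732382/10989 ≈ 66.647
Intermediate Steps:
4926/2442 + K/(((-31 + 22)*(-3*(2 - 1)))) = 4926/2442 + 1745/(((-31 + 22)*(-3*(2 - 1)))) = 4926*(1/2442) + 1745/((-(-27))) = 821/407 + 1745/((-9*(-3))) = 821/407 + 1745/27 = 732382/10989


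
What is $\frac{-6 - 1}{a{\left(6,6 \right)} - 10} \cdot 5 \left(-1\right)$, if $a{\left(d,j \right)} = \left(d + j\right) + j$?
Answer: $\frac{35}{8} \approx 4.375$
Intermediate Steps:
$a{\left(d,j \right)} = d + 2 j$
$\frac{-6 - 1}{a{\left(6,6 \right)} - 10} \cdot 5 \left(-1\right) = \frac{-6 - 1}{\left(6 + 2 \cdot 6\right) - 10} \cdot 5 \left(-1\right) = - \frac{7}{\left(6 + 12\right) - 10} \cdot 5 \left(-1\right) = - \frac{7}{18 - 10} \cdot 5 \left(-1\right) = - \frac{7}{8} \cdot 5 \left(-1\right) = \left(-7\right) \frac{1}{8} \cdot 5 \left(-1\right) = \left(- \frac{7}{8}\right) 5 \left(-1\right) = \left(- \frac{35}{8}\right) \left(-1\right) = \frac{35}{8}$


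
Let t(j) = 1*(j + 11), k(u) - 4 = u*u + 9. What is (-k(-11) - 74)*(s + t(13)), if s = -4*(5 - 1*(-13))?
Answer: 9984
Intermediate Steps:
k(u) = 13 + u**2 (k(u) = 4 + (u*u + 9) = 4 + (u**2 + 9) = 4 + (9 + u**2) = 13 + u**2)
t(j) = 11 + j (t(j) = 1*(11 + j) = 11 + j)
s = -72 (s = -4*(5 + 13) = -4*18 = -72)
(-k(-11) - 74)*(s + t(13)) = (-(13 + (-11)**2) - 74)*(-72 + (11 + 13)) = (-(13 + 121) - 74)*(-72 + 24) = (-1*134 - 74)*(-48) = (-134 - 74)*(-48) = -208*(-48) = 9984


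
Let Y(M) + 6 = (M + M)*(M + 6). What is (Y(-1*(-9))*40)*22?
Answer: 232320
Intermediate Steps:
Y(M) = -6 + 2*M*(6 + M) (Y(M) = -6 + (M + M)*(M + 6) = -6 + (2*M)*(6 + M) = -6 + 2*M*(6 + M))
(Y(-1*(-9))*40)*22 = ((-6 + 2*(-1*(-9))**2 + 12*(-1*(-9)))*40)*22 = ((-6 + 2*9**2 + 12*9)*40)*22 = ((-6 + 2*81 + 108)*40)*22 = ((-6 + 162 + 108)*40)*22 = (264*40)*22 = 10560*22 = 232320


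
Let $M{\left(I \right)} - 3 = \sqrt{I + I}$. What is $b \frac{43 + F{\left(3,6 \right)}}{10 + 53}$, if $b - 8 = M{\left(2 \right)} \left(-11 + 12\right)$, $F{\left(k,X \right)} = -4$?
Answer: $\frac{169}{21} \approx 8.0476$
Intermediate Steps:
$M{\left(I \right)} = 3 + \sqrt{2} \sqrt{I}$ ($M{\left(I \right)} = 3 + \sqrt{I + I} = 3 + \sqrt{2 I} = 3 + \sqrt{2} \sqrt{I}$)
$b = 13$ ($b = 8 + \left(3 + \sqrt{2} \sqrt{2}\right) \left(-11 + 12\right) = 8 + \left(3 + 2\right) 1 = 8 + 5 \cdot 1 = 8 + 5 = 13$)
$b \frac{43 + F{\left(3,6 \right)}}{10 + 53} = 13 \frac{43 - 4}{10 + 53} = 13 \cdot \frac{39}{63} = 13 \cdot 39 \cdot \frac{1}{63} = 13 \cdot \frac{13}{21} = \frac{169}{21}$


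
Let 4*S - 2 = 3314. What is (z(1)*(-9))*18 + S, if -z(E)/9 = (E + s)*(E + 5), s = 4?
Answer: 44569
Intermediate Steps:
z(E) = -9*(4 + E)*(5 + E) (z(E) = -9*(E + 4)*(E + 5) = -9*(4 + E)*(5 + E))
S = 829 (S = ½ + (¼)*3314 = ½ + 1657/2 = 829)
(z(1)*(-9))*18 + S = ((-180 - 81*1 - 9*1²)*(-9))*18 + 829 = ((-180 - 81 - 9*1)*(-9))*18 + 829 = ((-180 - 81 - 9)*(-9))*18 + 829 = -270*(-9)*18 + 829 = 2430*18 + 829 = 43740 + 829 = 44569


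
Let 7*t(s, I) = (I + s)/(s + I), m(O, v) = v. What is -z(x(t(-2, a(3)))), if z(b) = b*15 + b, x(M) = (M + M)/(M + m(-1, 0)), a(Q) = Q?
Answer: -32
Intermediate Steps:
t(s, I) = ⅐ (t(s, I) = ((I + s)/(s + I))/7 = ((I + s)/(I + s))/7 = (⅐)*1 = ⅐)
x(M) = 2 (x(M) = (M + M)/(M + 0) = (2*M)/M = 2)
z(b) = 16*b (z(b) = 15*b + b = 16*b)
-z(x(t(-2, a(3)))) = -16*2 = -1*32 = -32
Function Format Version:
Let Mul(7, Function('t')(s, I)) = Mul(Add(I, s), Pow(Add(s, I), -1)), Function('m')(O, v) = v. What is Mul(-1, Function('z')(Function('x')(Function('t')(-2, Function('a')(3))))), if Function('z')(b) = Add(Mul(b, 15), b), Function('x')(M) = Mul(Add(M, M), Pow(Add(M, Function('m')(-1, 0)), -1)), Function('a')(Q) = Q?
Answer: -32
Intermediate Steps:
Function('t')(s, I) = Rational(1, 7) (Function('t')(s, I) = Mul(Rational(1, 7), Mul(Add(I, s), Pow(Add(s, I), -1))) = Mul(Rational(1, 7), Mul(Add(I, s), Pow(Add(I, s), -1))) = Mul(Rational(1, 7), 1) = Rational(1, 7))
Function('x')(M) = 2 (Function('x')(M) = Mul(Add(M, M), Pow(Add(M, 0), -1)) = Mul(Mul(2, M), Pow(M, -1)) = 2)
Function('z')(b) = Mul(16, b) (Function('z')(b) = Add(Mul(15, b), b) = Mul(16, b))
Mul(-1, Function('z')(Function('x')(Function('t')(-2, Function('a')(3))))) = Mul(-1, Mul(16, 2)) = Mul(-1, 32) = -32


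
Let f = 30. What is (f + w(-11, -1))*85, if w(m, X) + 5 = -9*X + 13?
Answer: 3995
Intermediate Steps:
w(m, X) = 8 - 9*X (w(m, X) = -5 + (-9*X + 13) = -5 + (13 - 9*X) = 8 - 9*X)
(f + w(-11, -1))*85 = (30 + (8 - 9*(-1)))*85 = (30 + (8 + 9))*85 = (30 + 17)*85 = 47*85 = 3995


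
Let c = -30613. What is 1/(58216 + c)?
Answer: 1/27603 ≈ 3.6228e-5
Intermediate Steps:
1/(58216 + c) = 1/(58216 - 30613) = 1/27603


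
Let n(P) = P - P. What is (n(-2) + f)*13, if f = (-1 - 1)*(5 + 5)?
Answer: -260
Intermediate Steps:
n(P) = 0
f = -20 (f = -2*10 = -20)
(n(-2) + f)*13 = (0 - 20)*13 = -20*13 = -260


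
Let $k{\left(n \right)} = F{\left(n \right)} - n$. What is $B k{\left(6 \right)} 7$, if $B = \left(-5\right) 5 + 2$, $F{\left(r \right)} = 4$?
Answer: $322$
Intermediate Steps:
$B = -23$ ($B = -25 + 2 = -23$)
$k{\left(n \right)} = 4 - n$
$B k{\left(6 \right)} 7 = - 23 \left(4 - 6\right) 7 = \left(-23\right) \left(-2\right) 7 = 46 \cdot 7 = 322$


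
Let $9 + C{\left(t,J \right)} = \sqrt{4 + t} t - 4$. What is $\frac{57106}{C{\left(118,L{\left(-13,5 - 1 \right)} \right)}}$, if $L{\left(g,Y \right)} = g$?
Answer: $\frac{742378}{1698559} + \frac{6738508 \sqrt{122}}{1698559} \approx 44.256$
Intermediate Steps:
$C{\left(t,J \right)} = -13 + t \sqrt{4 + t}$ ($C{\left(t,J \right)} = -9 + \left(\sqrt{4 + t} t - 4\right) = -9 + \left(t \sqrt{4 + t} - 4\right) = -9 + \left(-4 + t \sqrt{4 + t}\right) = -13 + t \sqrt{4 + t}$)
$\frac{57106}{C{\left(118,L{\left(-13,5 - 1 \right)} \right)}} = \frac{57106}{-13 + 118 \sqrt{4 + 118}} = \frac{57106}{-13 + 118 \sqrt{122}}$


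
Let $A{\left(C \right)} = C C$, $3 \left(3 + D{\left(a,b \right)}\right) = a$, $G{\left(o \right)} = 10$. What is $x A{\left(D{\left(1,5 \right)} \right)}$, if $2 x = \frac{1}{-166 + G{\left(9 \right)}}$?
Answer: $- \frac{8}{351} \approx -0.022792$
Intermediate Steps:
$D{\left(a,b \right)} = -3 + \frac{a}{3}$
$A{\left(C \right)} = C^{2}$
$x = - \frac{1}{312}$ ($x = \frac{1}{2 \left(-166 + 10\right)} = \frac{1}{2 \left(-156\right)} = \frac{1}{2} \left(- \frac{1}{156}\right) = - \frac{1}{312} \approx -0.0032051$)
$x A{\left(D{\left(1,5 \right)} \right)} = - \frac{\left(-3 + \frac{1}{3} \cdot 1\right)^{2}}{312} = - \frac{\left(-3 + \frac{1}{3}\right)^{2}}{312} = - \frac{\left(- \frac{8}{3}\right)^{2}}{312} = \left(- \frac{1}{312}\right) \frac{64}{9} = - \frac{8}{351}$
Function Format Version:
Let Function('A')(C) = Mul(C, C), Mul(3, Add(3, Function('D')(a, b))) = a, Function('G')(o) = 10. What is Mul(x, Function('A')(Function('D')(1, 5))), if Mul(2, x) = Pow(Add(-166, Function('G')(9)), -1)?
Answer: Rational(-8, 351) ≈ -0.022792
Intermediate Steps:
Function('D')(a, b) = Add(-3, Mul(Rational(1, 3), a))
Function('A')(C) = Pow(C, 2)
x = Rational(-1, 312) (x = Mul(Rational(1, 2), Pow(Add(-166, 10), -1)) = Mul(Rational(1, 2), Pow(-156, -1)) = Mul(Rational(1, 2), Rational(-1, 156)) = Rational(-1, 312) ≈ -0.0032051)
Mul(x, Function('A')(Function('D')(1, 5))) = Mul(Rational(-1, 312), Pow(Add(-3, Mul(Rational(1, 3), 1)), 2)) = Mul(Rational(-1, 312), Pow(Add(-3, Rational(1, 3)), 2)) = Mul(Rational(-1, 312), Pow(Rational(-8, 3), 2)) = Mul(Rational(-1, 312), Rational(64, 9)) = Rational(-8, 351)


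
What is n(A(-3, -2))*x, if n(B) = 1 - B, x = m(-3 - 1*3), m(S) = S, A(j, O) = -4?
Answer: -30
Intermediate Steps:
x = -6 (x = -3 - 1*3 = -3 - 3 = -6)
n(A(-3, -2))*x = (1 - 1*(-4))*(-6) = (1 + 4)*(-6) = 5*(-6) = -30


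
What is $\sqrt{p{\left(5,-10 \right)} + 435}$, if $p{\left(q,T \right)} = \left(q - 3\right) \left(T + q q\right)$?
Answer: $\sqrt{465} \approx 21.564$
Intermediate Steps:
$p{\left(q,T \right)} = \left(-3 + q\right) \left(T + q^{2}\right)$
$\sqrt{p{\left(5,-10 \right)} + 435} = \sqrt{\left(5^{3} - -30 - 3 \cdot 5^{2} - 50\right) + 435} = \sqrt{\left(125 + 30 - 75 - 50\right) + 435} = \sqrt{30 + 435} = \sqrt{465}$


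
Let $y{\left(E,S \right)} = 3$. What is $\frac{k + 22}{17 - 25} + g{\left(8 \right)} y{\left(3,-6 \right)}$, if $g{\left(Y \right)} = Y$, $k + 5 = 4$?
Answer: $\frac{171}{8} \approx 21.375$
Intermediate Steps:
$k = -1$ ($k = -5 + 4 = -1$)
$\frac{k + 22}{17 - 25} + g{\left(8 \right)} y{\left(3,-6 \right)} = \frac{-1 + 22}{17 - 25} + 8 \cdot 3 = \frac{21}{-8} + 24 = 21 \left(- \frac{1}{8}\right) + 24 = - \frac{21}{8} + 24 = \frac{171}{8}$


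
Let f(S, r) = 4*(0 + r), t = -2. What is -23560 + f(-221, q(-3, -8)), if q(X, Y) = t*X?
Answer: -23536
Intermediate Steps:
q(X, Y) = -2*X
f(S, r) = 4*r
-23560 + f(-221, q(-3, -8)) = -23560 + 4*(-2*(-3)) = -23560 + 4*6 = -23560 + 24 = -23536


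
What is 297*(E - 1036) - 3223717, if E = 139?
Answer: -3490126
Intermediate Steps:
297*(E - 1036) - 3223717 = 297*(139 - 1036) - 3223717 = 297*(-897) - 3223717 = -266409 - 3223717 = -3490126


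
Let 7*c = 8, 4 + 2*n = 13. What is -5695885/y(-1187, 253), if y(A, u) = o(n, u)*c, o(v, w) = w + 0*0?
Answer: -39871195/2024 ≈ -19699.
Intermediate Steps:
n = 9/2 (n = -2 + (½)*13 = -2 + 13/2 = 9/2 ≈ 4.5000)
c = 8/7 (c = (⅐)*8 = 8/7 ≈ 1.1429)
o(v, w) = w (o(v, w) = w + 0 = w)
y(A, u) = 8*u/7 (y(A, u) = u*(8/7) = 8*u/7)
-5695885/y(-1187, 253) = -5695885/((8/7)*253) = -5695885/2024/7 = -5695885*7/2024 = -39871195/2024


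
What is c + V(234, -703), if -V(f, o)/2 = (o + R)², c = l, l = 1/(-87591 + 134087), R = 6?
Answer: -45176350527/46496 ≈ -9.7162e+5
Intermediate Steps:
l = 1/46496 ≈ 2.1507e-5
c = 1/46496 ≈ 2.1507e-5
V(f, o) = -2*(6 + o)² (V(f, o) = -2*(o + 6)² = -2*(6 + o)²)
c + V(234, -703) = 1/46496 - 2*(6 - 703)² = 1/46496 - 2*(-697)² = 1/46496 - 2*485809 = 1/46496 - 971618 = -45176350527/46496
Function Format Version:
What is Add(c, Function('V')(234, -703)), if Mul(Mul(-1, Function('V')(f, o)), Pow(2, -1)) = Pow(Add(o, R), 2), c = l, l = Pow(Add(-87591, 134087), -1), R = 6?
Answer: Rational(-45176350527, 46496) ≈ -9.7162e+5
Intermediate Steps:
l = Rational(1, 46496) (l = Pow(46496, -1) = Rational(1, 46496) ≈ 2.1507e-5)
c = Rational(1, 46496) ≈ 2.1507e-5
Function('V')(f, o) = Mul(-2, Pow(Add(6, o), 2)) (Function('V')(f, o) = Mul(-2, Pow(Add(o, 6), 2)) = Mul(-2, Pow(Add(6, o), 2)))
Add(c, Function('V')(234, -703)) = Add(Rational(1, 46496), Mul(-2, Pow(Add(6, -703), 2))) = Add(Rational(1, 46496), Mul(-2, Pow(-697, 2))) = Add(Rational(1, 46496), Mul(-2, 485809)) = Add(Rational(1, 46496), -971618) = Rational(-45176350527, 46496)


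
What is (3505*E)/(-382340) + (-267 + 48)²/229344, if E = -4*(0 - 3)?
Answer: 144853335/1461456416 ≈ 0.099116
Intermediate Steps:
E = 12 (E = -4*(-3) = 12)
(3505*E)/(-382340) + (-267 + 48)²/229344 = (3505*12)/(-382340) + (-267 + 48)²/229344 = 42060*(-1/382340) + (-219)²*(1/229344) = -2103/19117 + 47961*(1/229344) = -2103/19117 + 15987/76448 = 144853335/1461456416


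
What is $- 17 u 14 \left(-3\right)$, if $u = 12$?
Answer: $8568$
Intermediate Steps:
$- 17 u 14 \left(-3\right) = \left(-17\right) 12 \cdot 14 \left(-3\right) = \left(-204\right) \left(-42\right) = 8568$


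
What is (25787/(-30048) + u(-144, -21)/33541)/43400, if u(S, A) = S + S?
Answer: -124796513/6248607801600 ≈ -1.9972e-5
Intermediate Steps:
u(S, A) = 2*S
(25787/(-30048) + u(-144, -21)/33541)/43400 = (25787/(-30048) + (2*(-144))/33541)/43400 = (25787*(-1/30048) - 288*1/33541)*(1/43400) = (-25787/30048 - 288/33541)*(1/43400) = -873575591/1007839968*1/43400 = -124796513/6248607801600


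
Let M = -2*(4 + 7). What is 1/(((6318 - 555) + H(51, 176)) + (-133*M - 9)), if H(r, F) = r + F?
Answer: 1/8907 ≈ 0.00011227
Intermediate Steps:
H(r, F) = F + r
M = -22 (M = -2*11 = -22)
1/(((6318 - 555) + H(51, 176)) + (-133*M - 9)) = 1/(((6318 - 555) + (176 + 51)) + (-133*(-22) - 9)) = 1/((5763 + 227) + (2926 - 9)) = 1/(5990 + 2917) = 1/8907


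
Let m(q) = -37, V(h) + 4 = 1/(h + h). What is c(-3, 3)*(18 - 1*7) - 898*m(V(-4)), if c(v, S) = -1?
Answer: 33215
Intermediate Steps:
V(h) = -4 + 1/(2*h) (V(h) = -4 + 1/(h + h) = -4 + 1/(2*h))
c(-3, 3)*(18 - 1*7) - 898*m(V(-4)) = -(18 - 1*7) - 898*(-37) = -(18 - 7) + 33226 = -1*11 + 33226 = -11 + 33226 = 33215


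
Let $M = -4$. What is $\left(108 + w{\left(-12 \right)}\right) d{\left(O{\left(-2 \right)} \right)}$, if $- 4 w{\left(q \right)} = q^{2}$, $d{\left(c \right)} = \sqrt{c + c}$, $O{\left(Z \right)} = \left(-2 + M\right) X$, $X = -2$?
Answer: $144 \sqrt{6} \approx 352.73$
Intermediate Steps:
$O{\left(Z \right)} = 12$ ($O{\left(Z \right)} = \left(-2 - 4\right) \left(-2\right) = \left(-6\right) \left(-2\right) = 12$)
$d{\left(c \right)} = \sqrt{2} \sqrt{c}$ ($d{\left(c \right)} = \sqrt{2 c} = \sqrt{2} \sqrt{c}$)
$w{\left(q \right)} = - \frac{q^{2}}{4}$
$\left(108 + w{\left(-12 \right)}\right) d{\left(O{\left(-2 \right)} \right)} = \left(108 - \frac{\left(-12\right)^{2}}{4}\right) \sqrt{2} \sqrt{12} = \left(108 - 36\right) \sqrt{2} \cdot 2 \sqrt{3} = \left(108 - 36\right) 2 \sqrt{6} = 72 \cdot 2 \sqrt{6} = 144 \sqrt{6}$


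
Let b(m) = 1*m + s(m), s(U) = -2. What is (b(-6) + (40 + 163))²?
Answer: 38025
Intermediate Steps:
b(m) = -2 + m (b(m) = 1*m - 2 = m - 2 = -2 + m)
(b(-6) + (40 + 163))² = ((-2 - 6) + (40 + 163))² = (-8 + 203)² = 195² = 38025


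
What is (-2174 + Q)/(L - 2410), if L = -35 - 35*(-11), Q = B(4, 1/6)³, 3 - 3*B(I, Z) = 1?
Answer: 5869/5562 ≈ 1.0552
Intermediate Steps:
B(I, Z) = ⅔ (B(I, Z) = 1 - ⅓*1 = 1 - ⅓ = ⅔)
Q = 8/27 (Q = (⅔)³ = 8/27 ≈ 0.29630)
L = 350 (L = -35 + 385 = 350)
(-2174 + Q)/(L - 2410) = (-2174 + 8/27)/(350 - 2410) = -58690/27/(-2060) = -58690/27*(-1/2060) = 5869/5562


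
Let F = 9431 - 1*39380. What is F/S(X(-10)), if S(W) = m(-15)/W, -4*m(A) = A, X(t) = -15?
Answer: 119796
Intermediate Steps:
m(A) = -A/4
F = -29949 (F = 9431 - 39380 = -29949)
S(W) = 15/(4*W) (S(W) = (-1/4*(-15))/W = 15/(4*W))
F/S(X(-10)) = -29949/((15/4)/(-15)) = -29949/((15/4)*(-1/15)) = -29949/(-1/4) = -29949*(-4) = 119796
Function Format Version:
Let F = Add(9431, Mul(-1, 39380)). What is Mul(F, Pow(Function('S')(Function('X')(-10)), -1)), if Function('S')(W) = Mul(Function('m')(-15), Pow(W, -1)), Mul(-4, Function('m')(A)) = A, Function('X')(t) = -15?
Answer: 119796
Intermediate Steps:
Function('m')(A) = Mul(Rational(-1, 4), A)
F = -29949 (F = Add(9431, -39380) = -29949)
Function('S')(W) = Mul(Rational(15, 4), Pow(W, -1)) (Function('S')(W) = Mul(Mul(Rational(-1, 4), -15), Pow(W, -1)) = Mul(Rational(15, 4), Pow(W, -1)))
Mul(F, Pow(Function('S')(Function('X')(-10)), -1)) = Mul(-29949, Pow(Mul(Rational(15, 4), Pow(-15, -1)), -1)) = Mul(-29949, Pow(Mul(Rational(15, 4), Rational(-1, 15)), -1)) = Mul(-29949, Pow(Rational(-1, 4), -1)) = Mul(-29949, -4) = 119796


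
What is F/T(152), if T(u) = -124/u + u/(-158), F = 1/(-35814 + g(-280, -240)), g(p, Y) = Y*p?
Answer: -1501/83753541 ≈ -1.7922e-5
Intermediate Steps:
F = 1/31386 (F = 1/(-35814 - 240*(-280)) = 1/(-35814 + 67200) = 1/31386 ≈ 3.1861e-5)
T(u) = -124/u - u/158 (T(u) = -124/u + u*(-1/158) = -124/u - u/158)
F/T(152) = 1/(31386*(-124/152 - 1/158*152)) = 1/(31386*(-124*1/152 - 76/79)) = 1/(31386*(-31/38 - 76/79)) = 1/(31386*(-5337/3002)) = (1/31386)*(-3002/5337) = -1501/83753541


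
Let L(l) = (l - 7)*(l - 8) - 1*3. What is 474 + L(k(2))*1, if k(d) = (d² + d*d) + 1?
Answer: 473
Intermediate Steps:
k(d) = 1 + 2*d² (k(d) = (d² + d²) + 1 = 2*d² + 1 = 1 + 2*d²)
L(l) = -3 + (-8 + l)*(-7 + l) (L(l) = (-7 + l)*(-8 + l) - 3 = (-8 + l)*(-7 + l) - 3 = -3 + (-8 + l)*(-7 + l))
474 + L(k(2))*1 = 474 + (53 + (1 + 2*2²)² - 15*(1 + 2*2²))*1 = 474 + (53 + (1 + 2*4)² - 15*(1 + 2*4))*1 = 474 + (53 + (1 + 8)² - 15*(1 + 8))*1 = 474 + (53 + 9² - 15*9)*1 = 474 + (53 + 81 - 135)*1 = 474 - 1*1 = 474 - 1 = 473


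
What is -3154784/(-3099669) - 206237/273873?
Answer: 74914574293/282971882679 ≈ 0.26474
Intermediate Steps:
-3154784/(-3099669) - 206237/273873 = -3154784*(-1/3099669) - 206237*1/273873 = 3154784/3099669 - 206237/273873 = 74914574293/282971882679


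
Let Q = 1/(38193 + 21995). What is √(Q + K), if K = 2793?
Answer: √2529477213995/30094 ≈ 52.849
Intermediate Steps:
Q = 1/60188 ≈ 1.6615e-5
√(Q + K) = √(1/60188 + 2793) = √(168105085/60188) = √2529477213995/30094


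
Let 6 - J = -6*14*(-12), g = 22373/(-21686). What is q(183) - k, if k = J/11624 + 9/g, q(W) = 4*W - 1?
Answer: 96198861517/130031876 ≈ 739.81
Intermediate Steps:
g = -22373/21686 (g = 22373*(-1/21686) = -22373/21686 ≈ -1.0317)
J = -1002 (J = 6 - (-6*14)*(-12) = 6 - (-84)*(-12) = 6 - 1*1008 = 6 - 1008 = -1002)
q(W) = -1 + 4*W
k = -1145560161/130031876 (k = -1002/11624 + 9/(-22373/21686) = -1002*1/11624 + 9*(-21686/22373) = -501/5812 - 195174/22373 = -1145560161/130031876 ≈ -8.8098)
q(183) - k = (-1 + 4*183) - 1*(-1145560161/130031876) = (-1 + 732) + 1145560161/130031876 = 731 + 1145560161/130031876 = 96198861517/130031876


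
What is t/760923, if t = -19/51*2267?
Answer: -43073/38807073 ≈ -0.0011099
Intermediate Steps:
t = -43073/51 (t = -19*1/51*2267 = -19/51*2267 = -43073/51 ≈ -844.57)
t/760923 = -43073/51/760923 = -43073/51*1/760923 = -43073/38807073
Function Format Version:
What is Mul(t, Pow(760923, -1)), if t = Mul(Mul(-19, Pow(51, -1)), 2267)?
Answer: Rational(-43073, 38807073) ≈ -0.0011099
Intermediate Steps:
t = Rational(-43073, 51) (t = Mul(Mul(-19, Rational(1, 51)), 2267) = Mul(Rational(-19, 51), 2267) = Rational(-43073, 51) ≈ -844.57)
Mul(t, Pow(760923, -1)) = Mul(Rational(-43073, 51), Pow(760923, -1)) = Mul(Rational(-43073, 51), Rational(1, 760923)) = Rational(-43073, 38807073)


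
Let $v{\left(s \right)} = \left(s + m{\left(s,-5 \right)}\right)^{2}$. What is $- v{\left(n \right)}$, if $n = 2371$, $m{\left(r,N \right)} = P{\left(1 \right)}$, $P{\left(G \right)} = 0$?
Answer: $-5621641$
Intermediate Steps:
$m{\left(r,N \right)} = 0$
$v{\left(s \right)} = s^{2}$ ($v{\left(s \right)} = \left(s + 0\right)^{2} = s^{2}$)
$- v{\left(n \right)} = - 2371^{2} = \left(-1\right) 5621641 = -5621641$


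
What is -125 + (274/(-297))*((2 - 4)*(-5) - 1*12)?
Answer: -36577/297 ≈ -123.15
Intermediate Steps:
-125 + (274/(-297))*((2 - 4)*(-5) - 1*12) = -125 + (274*(-1/297))*(-2*(-5) - 12) = -125 - 274*(10 - 12)/297 = -125 - 274/297*(-2) = -125 + 548/297 = -36577/297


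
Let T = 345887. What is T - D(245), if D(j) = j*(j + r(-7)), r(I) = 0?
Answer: 285862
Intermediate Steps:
D(j) = j² (D(j) = j*(j + 0) = j*j = j²)
T - D(245) = 345887 - 1*245² = 345887 - 1*60025 = 345887 - 60025 = 285862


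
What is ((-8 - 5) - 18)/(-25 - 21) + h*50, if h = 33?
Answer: 75931/46 ≈ 1650.7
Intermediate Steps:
((-8 - 5) - 18)/(-25 - 21) + h*50 = ((-8 - 5) - 18)/(-25 - 21) + 33*50 = (-13 - 18)/(-46) + 1650 = -31*(-1/46) + 1650 = 31/46 + 1650 = 75931/46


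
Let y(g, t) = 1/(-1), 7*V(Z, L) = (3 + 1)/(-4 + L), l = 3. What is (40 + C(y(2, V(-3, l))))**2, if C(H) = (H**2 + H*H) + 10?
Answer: 2704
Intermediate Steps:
V(Z, L) = 4/(7*(-4 + L)) (V(Z, L) = ((3 + 1)/(-4 + L))/7 = (4/(-4 + L))/7 = 4/(7*(-4 + L)))
y(g, t) = -1
C(H) = 10 + 2*H**2 (C(H) = (H**2 + H**2) + 10 = 2*H**2 + 10 = 10 + 2*H**2)
(40 + C(y(2, V(-3, l))))**2 = (40 + (10 + 2*(-1)**2))**2 = (40 + (10 + 2*1))**2 = (40 + (10 + 2))**2 = (40 + 12)**2 = 52**2 = 2704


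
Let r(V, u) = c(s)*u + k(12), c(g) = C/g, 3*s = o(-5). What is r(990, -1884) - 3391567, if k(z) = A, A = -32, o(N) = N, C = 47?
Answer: -16692351/5 ≈ -3.3385e+6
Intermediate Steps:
k(z) = -32
s = -5/3 (s = (⅓)*(-5) = -5/3 ≈ -1.6667)
c(g) = 47/g
r(V, u) = -32 - 141*u/5 (r(V, u) = (47/(-5/3))*u - 32 = (47*(-⅗))*u - 32 = -141*u/5 - 32 = -32 - 141*u/5)
r(990, -1884) - 3391567 = (-32 - 141/5*(-1884)) - 3391567 = (-32 + 265644/5) - 3391567 = 265484/5 - 3391567 = -16692351/5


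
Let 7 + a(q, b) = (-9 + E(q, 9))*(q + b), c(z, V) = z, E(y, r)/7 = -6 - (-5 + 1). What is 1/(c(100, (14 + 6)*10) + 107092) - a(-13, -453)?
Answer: -1148133511/107192 ≈ -10711.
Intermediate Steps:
E(y, r) = -14 (E(y, r) = 7*(-6 - (-5 + 1)) = 7*(-6 - 1*(-4)) = 7*(-6 + 4) = 7*(-2) = -14)
a(q, b) = -7 - 23*b - 23*q (a(q, b) = -7 + (-9 - 14)*(q + b) = -7 - 23*(b + q) = -7 + (-23*b - 23*q) = -7 - 23*b - 23*q)
1/(c(100, (14 + 6)*10) + 107092) - a(-13, -453) = 1/(100 + 107092) - (-7 - 23*(-453) - 23*(-13)) = 1/107192 - (-7 + 10419 + 299) = 1/107192 - 1*10711 = 1/107192 - 10711 = -1148133511/107192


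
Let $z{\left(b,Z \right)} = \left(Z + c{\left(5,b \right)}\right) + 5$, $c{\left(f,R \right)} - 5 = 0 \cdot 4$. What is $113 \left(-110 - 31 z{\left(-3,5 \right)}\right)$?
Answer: $-64975$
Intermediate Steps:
$c{\left(f,R \right)} = 5$ ($c{\left(f,R \right)} = 5 + 0 \cdot 4 = 5 + 0 = 5$)
$z{\left(b,Z \right)} = 10 + Z$ ($z{\left(b,Z \right)} = \left(Z + 5\right) + 5 = \left(5 + Z\right) + 5 = 10 + Z$)
$113 \left(-110 - 31 z{\left(-3,5 \right)}\right) = 113 \left(-110 - 31 \left(10 + 5\right)\right) = 113 \left(-110 - 465\right) = 113 \left(-575\right) = -64975$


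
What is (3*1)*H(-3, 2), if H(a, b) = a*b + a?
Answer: -27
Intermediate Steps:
H(a, b) = a + a*b
(3*1)*H(-3, 2) = (3*1)*(-3*(1 + 2)) = 3*(-3*3) = 3*(-9) = -27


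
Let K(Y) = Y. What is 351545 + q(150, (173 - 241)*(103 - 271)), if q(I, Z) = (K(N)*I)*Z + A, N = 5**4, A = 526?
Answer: 1071352071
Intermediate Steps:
N = 625
q(I, Z) = 526 + 625*I*Z (q(I, Z) = (625*I)*Z + 526 = 625*I*Z + 526 = 526 + 625*I*Z)
351545 + q(150, (173 - 241)*(103 - 271)) = 351545 + (526 + 625*150*((173 - 241)*(103 - 271))) = 351545 + (526 + 625*150*(-68*(-168))) = 351545 + (526 + 625*150*11424) = 351545 + (526 + 1071000000) = 351545 + 1071000526 = 1071352071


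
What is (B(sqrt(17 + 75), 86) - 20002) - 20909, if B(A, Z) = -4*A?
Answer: -40911 - 8*sqrt(23) ≈ -40949.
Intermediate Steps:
(B(sqrt(17 + 75), 86) - 20002) - 20909 = (-4*sqrt(17 + 75) - 20002) - 20909 = (-8*sqrt(23) - 20002) - 20909 = (-20002 - 8*sqrt(23)) - 20909 = -40911 - 8*sqrt(23)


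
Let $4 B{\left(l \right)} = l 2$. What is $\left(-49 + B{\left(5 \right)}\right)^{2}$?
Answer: $\frac{8649}{4} \approx 2162.3$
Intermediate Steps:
$B{\left(l \right)} = \frac{l}{2}$ ($B{\left(l \right)} = \frac{l 2}{4} = \frac{2 l}{4} = \frac{l}{2}$)
$\left(-49 + B{\left(5 \right)}\right)^{2} = \left(-49 + \frac{1}{2} \cdot 5\right)^{2} = \left(-49 + \frac{5}{2}\right)^{2} = \left(- \frac{93}{2}\right)^{2} = \frac{8649}{4}$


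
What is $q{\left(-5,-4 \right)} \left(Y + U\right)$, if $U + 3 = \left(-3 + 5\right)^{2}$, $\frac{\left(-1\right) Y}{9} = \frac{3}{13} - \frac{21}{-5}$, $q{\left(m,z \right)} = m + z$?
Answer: $\frac{22743}{65} \approx 349.89$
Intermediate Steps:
$Y = - \frac{2592}{65}$ ($Y = - 9 \left(\frac{3}{13} - \frac{21}{-5}\right) = - 9 \left(3 \cdot \frac{1}{13} - - \frac{21}{5}\right) = - 9 \left(\frac{3}{13} + \frac{21}{5}\right) = \left(-9\right) \frac{288}{65} = - \frac{2592}{65} \approx -39.877$)
$U = 1$ ($U = -3 + \left(-3 + 5\right)^{2} = -3 + 2^{2} = -3 + 4 = 1$)
$q{\left(-5,-4 \right)} \left(Y + U\right) = \left(-5 - 4\right) \left(- \frac{2592}{65} + 1\right) = \left(-9\right) \left(- \frac{2527}{65}\right) = \frac{22743}{65}$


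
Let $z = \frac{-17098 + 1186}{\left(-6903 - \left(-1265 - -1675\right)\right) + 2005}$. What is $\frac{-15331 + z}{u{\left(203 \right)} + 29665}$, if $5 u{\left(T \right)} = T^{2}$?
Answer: $- \frac{99805}{246822} \approx -0.40436$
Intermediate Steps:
$u{\left(T \right)} = \frac{T^{2}}{5}$
$z = \frac{3978}{1327}$ ($z = - \frac{15912}{\left(-6903 - \left(-1265 + 1675\right)\right) + 2005} = - \frac{15912}{\left(-6903 - 410\right) + 2005} = - \frac{15912}{-7313 + 2005} = - \frac{15912}{-5308} = \left(-15912\right) \left(- \frac{1}{5308}\right) = \frac{3978}{1327} \approx 2.9977$)
$\frac{-15331 + z}{u{\left(203 \right)} + 29665} = \frac{-15331 + \frac{3978}{1327}}{\frac{203^{2}}{5} + 29665} = - \frac{20340259}{1327 \left(\frac{1}{5} \cdot 41209 + 29665\right)} = - \frac{20340259}{1327 \left(\frac{41209}{5} + 29665\right)} = - \frac{20340259}{1327 \cdot \frac{189534}{5}} = \left(- \frac{20340259}{1327}\right) \frac{5}{189534} = - \frac{99805}{246822}$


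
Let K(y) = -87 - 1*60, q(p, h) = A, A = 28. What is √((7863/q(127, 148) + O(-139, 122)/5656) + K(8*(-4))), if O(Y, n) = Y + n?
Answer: √1070224078/2828 ≈ 11.568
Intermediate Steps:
q(p, h) = 28
K(y) = -147 (K(y) = -87 - 60 = -147)
√((7863/q(127, 148) + O(-139, 122)/5656) + K(8*(-4))) = √((7863/28 + (-139 + 122)/5656) - 147) = √((7863*(1/28) - 17*1/5656) - 147) = √((7863/28 - 17/5656) - 147) = √(1588309/5656 - 147) = √(756877/5656) = √1070224078/2828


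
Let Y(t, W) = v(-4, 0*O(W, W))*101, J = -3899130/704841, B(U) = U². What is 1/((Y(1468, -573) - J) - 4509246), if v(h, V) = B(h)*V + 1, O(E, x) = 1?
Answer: -234947/1059408790605 ≈ -2.2177e-7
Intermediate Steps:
J = -1299710/234947 (J = -3899130*1/704841 = -1299710/234947 ≈ -5.5319)
v(h, V) = 1 + V*h² (v(h, V) = h²*V + 1 = V*h² + 1 = 1 + V*h²)
Y(t, W) = 101 (Y(t, W) = (1 + (0*1)*(-4)²)*101 = (1 + 0*16)*101 = (1 + 0)*101 = 1*101 = 101)
1/((Y(1468, -573) - J) - 4509246) = 1/((101 - 1*(-1299710/234947)) - 4509246) = 1/((101 + 1299710/234947) - 4509246) = 1/(25029357/234947 - 4509246) = 1/(-1059408790605/234947) = -234947/1059408790605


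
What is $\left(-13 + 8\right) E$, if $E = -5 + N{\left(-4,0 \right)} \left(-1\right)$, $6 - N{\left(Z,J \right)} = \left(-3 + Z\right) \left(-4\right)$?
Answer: $-85$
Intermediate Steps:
$N{\left(Z,J \right)} = -6 + 4 Z$ ($N{\left(Z,J \right)} = 6 - \left(-3 + Z\right) \left(-4\right) = 6 - \left(12 - 4 Z\right) = 6 + \left(-12 + 4 Z\right) = -6 + 4 Z$)
$E = 17$ ($E = -5 + \left(-6 + 4 \left(-4\right)\right) \left(-1\right) = -5 + \left(-6 - 16\right) \left(-1\right) = -5 - -22 = -5 + 22 = 17$)
$\left(-13 + 8\right) E = \left(-13 + 8\right) 17 = \left(-5\right) 17 = -85$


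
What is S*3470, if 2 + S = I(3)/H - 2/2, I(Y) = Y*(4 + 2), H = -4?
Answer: -26025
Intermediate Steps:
I(Y) = 6*Y (I(Y) = Y*6 = 6*Y)
S = -15/2 (S = -2 + ((6*3)/(-4) - 2/2) = -2 + (18*(-1/4) - 2*1/2) = -2 + (-9/2 - 1) = -2 - 11/2 = -15/2 ≈ -7.5000)
S*3470 = -15/2*3470 = -26025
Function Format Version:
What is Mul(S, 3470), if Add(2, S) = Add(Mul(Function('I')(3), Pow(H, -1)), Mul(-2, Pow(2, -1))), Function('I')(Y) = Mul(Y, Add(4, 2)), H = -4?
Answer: -26025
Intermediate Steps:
Function('I')(Y) = Mul(6, Y) (Function('I')(Y) = Mul(Y, 6) = Mul(6, Y))
S = Rational(-15, 2) (S = Add(-2, Add(Mul(Mul(6, 3), Pow(-4, -1)), Mul(-2, Pow(2, -1)))) = Add(-2, Add(Mul(18, Rational(-1, 4)), Mul(-2, Rational(1, 2)))) = Add(-2, Add(Rational(-9, 2), -1)) = Add(-2, Rational(-11, 2)) = Rational(-15, 2) ≈ -7.5000)
Mul(S, 3470) = Mul(Rational(-15, 2), 3470) = -26025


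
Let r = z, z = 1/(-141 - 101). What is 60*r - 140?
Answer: -16970/121 ≈ -140.25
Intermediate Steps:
z = -1/242 (z = 1/(-242) = -1/242 ≈ -0.0041322)
r = -1/242 ≈ -0.0041322
60*r - 140 = 60*(-1/242) - 140 = -30/121 - 140 = -16970/121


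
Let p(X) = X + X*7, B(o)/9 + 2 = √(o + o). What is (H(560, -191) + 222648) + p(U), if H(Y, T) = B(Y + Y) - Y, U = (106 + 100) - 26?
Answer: 223510 + 72*√35 ≈ 2.2394e+5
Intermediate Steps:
B(o) = -18 + 9*√2*√o (B(o) = -18 + 9*√(o + o) = -18 + 9*√(2*o) = -18 + 9*(√2*√o) = -18 + 9*√2*√o)
U = 180 (U = 206 - 26 = 180)
p(X) = 8*X (p(X) = X + 7*X = 8*X)
H(Y, T) = -18 - Y + 18*√Y (H(Y, T) = (-18 + 9*√2*√(Y + Y)) - Y = (-18 + 9*√2*√(2*Y)) - Y = (-18 + 9*√2*(√2*√Y)) - Y = (-18 + 18*√Y) - Y = -18 - Y + 18*√Y)
(H(560, -191) + 222648) + p(U) = ((-18 - 1*560 + 18*√560) + 222648) + 8*180 = ((-18 - 560 + 18*(4*√35)) + 222648) + 1440 = ((-18 - 560 + 72*√35) + 222648) + 1440 = ((-578 + 72*√35) + 222648) + 1440 = (222070 + 72*√35) + 1440 = 223510 + 72*√35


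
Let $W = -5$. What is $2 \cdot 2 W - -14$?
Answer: $-6$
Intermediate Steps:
$2 \cdot 2 W - -14 = 2 \cdot 2 \left(-5\right) - -14 = 4 \left(-5\right) + \left(-6 + 20\right) = -20 + 14 = -6$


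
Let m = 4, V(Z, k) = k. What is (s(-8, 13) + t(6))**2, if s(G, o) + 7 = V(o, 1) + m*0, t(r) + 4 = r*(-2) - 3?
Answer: 625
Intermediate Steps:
t(r) = -7 - 2*r (t(r) = -4 + (r*(-2) - 3) = -4 + (-2*r - 3) = -4 + (-3 - 2*r) = -7 - 2*r)
s(G, o) = -6 (s(G, o) = -7 + (1 + 4*0) = -7 + (1 + 0) = -7 + 1 = -6)
(s(-8, 13) + t(6))**2 = (-6 + (-7 - 2*6))**2 = (-6 + (-7 - 12))**2 = (-6 - 19)**2 = (-25)**2 = 625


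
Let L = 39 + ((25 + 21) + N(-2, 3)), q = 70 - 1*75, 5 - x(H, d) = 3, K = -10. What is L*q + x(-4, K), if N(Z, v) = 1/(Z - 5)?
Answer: -2956/7 ≈ -422.29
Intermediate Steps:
x(H, d) = 2 (x(H, d) = 5 - 1*3 = 5 - 3 = 2)
N(Z, v) = 1/(-5 + Z)
q = -5 (q = 70 - 75 = -5)
L = 594/7 (L = 39 + ((25 + 21) + 1/(-5 - 2)) = 39 + (46 + 1/(-7)) = 39 + (46 - 1/7) = 39 + 321/7 = 594/7 ≈ 84.857)
L*q + x(-4, K) = (594/7)*(-5) + 2 = -2970/7 + 2 = -2956/7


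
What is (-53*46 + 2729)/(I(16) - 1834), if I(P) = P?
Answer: -97/606 ≈ -0.16007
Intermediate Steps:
(-53*46 + 2729)/(I(16) - 1834) = (-53*46 + 2729)/(16 - 1834) = (-2438 + 2729)/(-1818) = 291*(-1/1818) = -97/606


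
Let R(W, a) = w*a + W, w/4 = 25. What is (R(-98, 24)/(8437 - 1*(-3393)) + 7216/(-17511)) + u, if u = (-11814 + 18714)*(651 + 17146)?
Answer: 978404035013617/7967505 ≈ 1.2280e+8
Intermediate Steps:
w = 100 (w = 4*25 = 100)
R(W, a) = W + 100*a (R(W, a) = 100*a + W = W + 100*a)
u = 122799300 (u = 6900*17797 = 122799300)
(R(-98, 24)/(8437 - 1*(-3393)) + 7216/(-17511)) + u = ((-98 + 100*24)/(8437 - 1*(-3393)) + 7216/(-17511)) + 122799300 = ((-98 + 2400)/(8437 + 3393) + 7216*(-1/17511)) + 122799300 = (2302/11830 - 7216/17511) + 122799300 = (2302*(1/11830) - 7216/17511) + 122799300 = (1151/5915 - 7216/17511) + 122799300 = -1732883/7967505 + 122799300 = 978404035013617/7967505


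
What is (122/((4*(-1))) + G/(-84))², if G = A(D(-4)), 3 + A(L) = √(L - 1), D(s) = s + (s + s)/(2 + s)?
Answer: (2559 + I)²/7056 ≈ 928.07 + 0.72534*I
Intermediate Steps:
D(s) = s + 2*s/(2 + s) (D(s) = s + (2*s)/(2 + s) = s + 2*s/(2 + s))
A(L) = -3 + √(-1 + L) (A(L) = -3 + √(L - 1) = -3 + √(-1 + L))
G = -3 + I (G = -3 + √(-1 - 4*(4 - 4)/(2 - 4)) = -3 + √(-1 - 4*0/(-2)) = -3 + √(-1 - 4*(-½)*0) = -3 + √(-1 + 0) = -3 + √(-1) = -3 + I ≈ -3.0 + 1.0*I)
(122/((4*(-1))) + G/(-84))² = (122/((4*(-1))) + (-3 + I)/(-84))² = (122/(-4) + (-3 + I)*(-1/84))² = (122*(-¼) + (1/28 - I/84))² = (-61/2 + (1/28 - I/84))² = (-853/28 - I/84)²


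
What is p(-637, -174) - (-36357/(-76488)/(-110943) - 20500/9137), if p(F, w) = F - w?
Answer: -11908222200560465/25844943125736 ≈ -460.76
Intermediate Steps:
p(-637, -174) - (-36357/(-76488)/(-110943) - 20500/9137) = (-637 - 1*(-174)) - (-36357/(-76488)/(-110943) - 20500/9137) = (-637 + 174) - (-36357*(-1/76488)*(-1/110943) - 20500*1/9137) = -463 - ((12119/25496)*(-1/110943) - 20500/9137) = -463 - (-12119/2828602728 - 20500/9137) = -463 - 1*(-57986466655303/25844943125736) = -463 + 57986466655303/25844943125736 = -11908222200560465/25844943125736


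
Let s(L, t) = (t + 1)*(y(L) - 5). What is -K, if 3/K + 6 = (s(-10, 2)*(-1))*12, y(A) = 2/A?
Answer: -5/302 ≈ -0.016556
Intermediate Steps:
s(L, t) = (1 + t)*(-5 + 2/L) (s(L, t) = (t + 1)*(2/L - 5) = (1 + t)*(-5 + 2/L))
K = 5/302 (K = 3/(-6 + (((2 + 2*2 - 5*(-10)*(1 + 2))/(-10))*(-1))*12) = 3/(-6 + (-(2 + 4 - 5*(-10)*3)/10*(-1))*12) = 3/(-6 + (-(2 + 4 + 150)/10*(-1))*12) = 3/(-6 + (-⅒*156*(-1))*12) = 3/(-6 - 78/5*(-1)*12) = 3/(-6 + (78/5)*12) = 3/(-6 + 936/5) = 3/(906/5) = 3*(5/906) = 5/302 ≈ 0.016556)
-K = -1*5/302 = -5/302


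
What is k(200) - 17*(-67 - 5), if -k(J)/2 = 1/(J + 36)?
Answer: 144431/118 ≈ 1224.0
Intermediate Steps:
k(J) = -2/(36 + J) (k(J) = -2/(J + 36) = -2/(36 + J))
k(200) - 17*(-67 - 5) = -2/(36 + 200) - 17*(-67 - 5) = -2/236 - 17*(-72) = -2*1/236 + 1224 = -1/118 + 1224 = 144431/118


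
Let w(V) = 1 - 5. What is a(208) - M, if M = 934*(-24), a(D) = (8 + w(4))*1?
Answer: 22420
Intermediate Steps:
w(V) = -4
a(D) = 4 (a(D) = (8 - 4)*1 = 4*1 = 4)
M = -22416
a(208) - M = 4 - 1*(-22416) = 4 + 22416 = 22420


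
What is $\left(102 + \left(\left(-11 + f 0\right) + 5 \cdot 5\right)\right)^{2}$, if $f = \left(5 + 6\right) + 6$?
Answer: $13456$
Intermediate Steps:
$f = 17$ ($f = 11 + 6 = 17$)
$\left(102 + \left(\left(-11 + f 0\right) + 5 \cdot 5\right)\right)^{2} = \left(102 + \left(\left(-11 + 17 \cdot 0\right) + 5 \cdot 5\right)\right)^{2} = \left(102 + \left(\left(-11 + 0\right) + 25\right)\right)^{2} = \left(102 + \left(-11 + 25\right)\right)^{2} = \left(102 + 14\right)^{2} = 116^{2} = 13456$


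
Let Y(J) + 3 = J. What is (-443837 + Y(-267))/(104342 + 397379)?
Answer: -444107/501721 ≈ -0.88517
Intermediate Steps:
Y(J) = -3 + J
(-443837 + Y(-267))/(104342 + 397379) = (-443837 + (-3 - 267))/(104342 + 397379) = (-443837 - 270)/501721 = -444107*1/501721 = -444107/501721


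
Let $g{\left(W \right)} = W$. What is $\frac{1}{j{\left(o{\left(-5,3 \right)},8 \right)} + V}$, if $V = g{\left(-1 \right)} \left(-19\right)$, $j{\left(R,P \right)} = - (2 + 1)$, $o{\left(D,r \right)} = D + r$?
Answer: $\frac{1}{16} \approx 0.0625$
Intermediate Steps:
$j{\left(R,P \right)} = -3$ ($j{\left(R,P \right)} = \left(-1\right) 3 = -3$)
$V = 19$ ($V = \left(-1\right) \left(-19\right) = 19$)
$\frac{1}{j{\left(o{\left(-5,3 \right)},8 \right)} + V} = \frac{1}{-3 + 19} = \frac{1}{16}$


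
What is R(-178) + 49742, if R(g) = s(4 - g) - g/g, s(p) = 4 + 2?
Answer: 49747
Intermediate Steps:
s(p) = 6
R(g) = 5 (R(g) = 6 - g/g = 6 - 1*1 = 6 - 1 = 5)
R(-178) + 49742 = 5 + 49742 = 49747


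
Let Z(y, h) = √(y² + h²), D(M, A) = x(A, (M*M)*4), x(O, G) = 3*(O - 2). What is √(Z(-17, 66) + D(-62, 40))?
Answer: √(114 + √4645) ≈ 13.496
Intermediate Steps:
x(O, G) = -6 + 3*O (x(O, G) = 3*(-2 + O) = -6 + 3*O)
D(M, A) = -6 + 3*A
Z(y, h) = √(h² + y²)
√(Z(-17, 66) + D(-62, 40)) = √(√(66² + (-17)²) + (-6 + 3*40)) = √(√(4356 + 289) + (-6 + 120)) = √(√4645 + 114) = √(114 + √4645)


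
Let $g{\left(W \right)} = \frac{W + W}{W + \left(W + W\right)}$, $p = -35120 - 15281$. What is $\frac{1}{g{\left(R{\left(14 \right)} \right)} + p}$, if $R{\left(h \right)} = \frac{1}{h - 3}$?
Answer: $- \frac{3}{151201} \approx -1.9841 \cdot 10^{-5}$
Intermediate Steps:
$R{\left(h \right)} = \frac{1}{-3 + h}$
$p = -50401$ ($p = -35120 - 15281 = -50401$)
$g{\left(W \right)} = \frac{2}{3}$ ($g{\left(W \right)} = \frac{2 W}{W + 2 W} = \frac{2 W}{3 W} = 2 W \frac{1}{3 W} = \frac{2}{3}$)
$\frac{1}{g{\left(R{\left(14 \right)} \right)} + p} = \frac{1}{\frac{2}{3} - 50401} = \frac{1}{- \frac{151201}{3}} = - \frac{3}{151201}$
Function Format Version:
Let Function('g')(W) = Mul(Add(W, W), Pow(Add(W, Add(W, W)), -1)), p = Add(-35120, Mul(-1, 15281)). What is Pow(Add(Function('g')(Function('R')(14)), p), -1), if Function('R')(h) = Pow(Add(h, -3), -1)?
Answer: Rational(-3, 151201) ≈ -1.9841e-5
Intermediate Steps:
Function('R')(h) = Pow(Add(-3, h), -1)
p = -50401 (p = Add(-35120, -15281) = -50401)
Function('g')(W) = Rational(2, 3) (Function('g')(W) = Mul(Mul(2, W), Pow(Add(W, Mul(2, W)), -1)) = Mul(Mul(2, W), Pow(Mul(3, W), -1)) = Mul(Mul(2, W), Mul(Rational(1, 3), Pow(W, -1))) = Rational(2, 3))
Pow(Add(Function('g')(Function('R')(14)), p), -1) = Pow(Add(Rational(2, 3), -50401), -1) = Pow(Rational(-151201, 3), -1) = Rational(-3, 151201)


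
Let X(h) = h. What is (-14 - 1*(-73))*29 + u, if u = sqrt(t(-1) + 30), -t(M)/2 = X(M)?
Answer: 1711 + 4*sqrt(2) ≈ 1716.7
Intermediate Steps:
t(M) = -2*M
u = 4*sqrt(2) (u = sqrt(-2*(-1) + 30) = sqrt(2 + 30) = sqrt(32) = 4*sqrt(2) ≈ 5.6569)
(-14 - 1*(-73))*29 + u = (-14 - 1*(-73))*29 + 4*sqrt(2) = (-14 + 73)*29 + 4*sqrt(2) = 59*29 + 4*sqrt(2) = 1711 + 4*sqrt(2)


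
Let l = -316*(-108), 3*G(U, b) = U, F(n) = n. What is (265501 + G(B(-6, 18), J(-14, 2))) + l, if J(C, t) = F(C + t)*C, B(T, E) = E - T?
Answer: 299637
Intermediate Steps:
J(C, t) = C*(C + t) (J(C, t) = (C + t)*C = C*(C + t))
G(U, b) = U/3
l = 34128
(265501 + G(B(-6, 18), J(-14, 2))) + l = (265501 + (18 - 1*(-6))/3) + 34128 = (265501 + (18 + 6)/3) + 34128 = (265501 + (1/3)*24) + 34128 = (265501 + 8) + 34128 = 265509 + 34128 = 299637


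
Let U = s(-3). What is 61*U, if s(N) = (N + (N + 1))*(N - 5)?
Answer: 2440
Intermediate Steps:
s(N) = (1 + 2*N)*(-5 + N) (s(N) = (N + (1 + N))*(-5 + N) = (1 + 2*N)*(-5 + N))
U = 40 (U = -5 - 9*(-3) + 2*(-3)² = -5 + 27 + 2*9 = -5 + 27 + 18 = 40)
61*U = 61*40 = 2440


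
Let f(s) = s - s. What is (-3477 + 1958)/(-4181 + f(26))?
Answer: 1519/4181 ≈ 0.36331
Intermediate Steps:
f(s) = 0
(-3477 + 1958)/(-4181 + f(26)) = (-3477 + 1958)/(-4181 + 0) = -1519/(-4181) = -1519*(-1/4181) = 1519/4181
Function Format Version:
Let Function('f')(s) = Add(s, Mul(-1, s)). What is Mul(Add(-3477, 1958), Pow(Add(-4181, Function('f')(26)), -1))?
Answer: Rational(1519, 4181) ≈ 0.36331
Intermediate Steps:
Function('f')(s) = 0
Mul(Add(-3477, 1958), Pow(Add(-4181, Function('f')(26)), -1)) = Mul(Add(-3477, 1958), Pow(Add(-4181, 0), -1)) = Mul(-1519, Pow(-4181, -1)) = Mul(-1519, Rational(-1, 4181)) = Rational(1519, 4181)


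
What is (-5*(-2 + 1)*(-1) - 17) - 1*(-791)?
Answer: 769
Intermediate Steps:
(-5*(-2 + 1)*(-1) - 17) - 1*(-791) = (-(-5)*(-1) - 17) + 791 = (-5*1 - 17) + 791 = (-5 - 17) + 791 = -22 + 791 = 769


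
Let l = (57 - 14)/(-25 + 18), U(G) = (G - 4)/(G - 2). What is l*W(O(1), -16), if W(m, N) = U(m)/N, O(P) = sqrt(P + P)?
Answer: 129/112 + 43*sqrt(2)/112 ≈ 1.6947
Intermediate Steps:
U(G) = (-4 + G)/(-2 + G)
O(P) = sqrt(2)*sqrt(P) (O(P) = sqrt(2*P) = sqrt(2)*sqrt(P))
W(m, N) = (-4 + m)/(N*(-2 + m)) (W(m, N) = ((-4 + m)/(-2 + m))/N = (-4 + m)/(N*(-2 + m)))
l = -43/7 (l = 43/(-7) = 43*(-1/7) = -43/7 ≈ -6.1429)
l*W(O(1), -16) = -43*(-4 + sqrt(2)*sqrt(1))/(7*(-16)*(-2 + sqrt(2)*sqrt(1))) = -(-43)*(-4 + sqrt(2)*1)/(112*(-2 + sqrt(2)*1)) = -(-43)*(-4 + sqrt(2))/(112*(-2 + sqrt(2))) = 43*(-4 + sqrt(2))/(112*(-2 + sqrt(2)))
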